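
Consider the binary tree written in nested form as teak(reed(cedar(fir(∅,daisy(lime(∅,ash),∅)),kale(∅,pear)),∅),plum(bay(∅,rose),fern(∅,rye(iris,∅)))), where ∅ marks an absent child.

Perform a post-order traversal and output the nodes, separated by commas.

ash, lime, daisy, fir, pear, kale, cedar, reed, rose, bay, iris, rye, fern, plum, teak

Post-order visits the left subtree, then the right subtree, then the node.
At teak: go left to reed.
  At reed: go left to cedar.
    At cedar: go left to fir.
      At fir: no left child.
      At fir: go right to daisy.
        At daisy: go left to lime.
          At lime: no left child.
          At lime: go right to ash.
            ash is a leaf — visit ash.
          Visit lime.
        At daisy: no right child.
        Visit daisy.
      Visit fir.
    At cedar: go right to kale.
      At kale: no left child.
      At kale: go right to pear.
        pear is a leaf — visit pear.
      Visit kale.
    Visit cedar.
  At reed: no right child.
  Visit reed.
At teak: go right to plum.
  At plum: go left to bay.
    At bay: no left child.
    At bay: go right to rose.
      rose is a leaf — visit rose.
    Visit bay.
  At plum: go right to fern.
    At fern: no left child.
    At fern: go right to rye.
      At rye: go left to iris.
        iris is a leaf — visit iris.
      At rye: no right child.
      Visit rye.
    Visit fern.
  Visit plum.
Visit teak.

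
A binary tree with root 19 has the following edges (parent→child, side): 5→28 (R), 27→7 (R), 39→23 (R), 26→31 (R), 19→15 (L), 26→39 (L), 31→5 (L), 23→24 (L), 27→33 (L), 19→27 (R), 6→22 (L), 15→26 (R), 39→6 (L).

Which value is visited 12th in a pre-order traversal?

Pre-order visits the node, then its left subtree, then its right subtree.
Visit 19.
At 19: go left to 15.
  Visit 15.
  At 15: no left child.
  At 15: go right to 26.
    Visit 26.
    At 26: go left to 39.
      Visit 39.
      At 39: go left to 6.
        Visit 6.
        At 6: go left to 22.
          22 is a leaf — visit 22.
        At 6: no right child.
      At 39: go right to 23.
        Visit 23.
        At 23: go left to 24.
          24 is a leaf — visit 24.
        At 23: no right child.
    At 26: go right to 31.
      Visit 31.
      At 31: go left to 5.
        Visit 5.
        At 5: no left child.
        At 5: go right to 28.
          28 is a leaf — visit 28.
      At 31: no right child.
At 19: go right to 27.
  Visit 27.
  At 27: go left to 33.
    33 is a leaf — visit 33.
  At 27: go right to 7.
    7 is a leaf — visit 7.
Full pre-order sequence: 19, 15, 26, 39, 6, 22, 23, 24, 31, 5, 28, 27, 33, 7.

27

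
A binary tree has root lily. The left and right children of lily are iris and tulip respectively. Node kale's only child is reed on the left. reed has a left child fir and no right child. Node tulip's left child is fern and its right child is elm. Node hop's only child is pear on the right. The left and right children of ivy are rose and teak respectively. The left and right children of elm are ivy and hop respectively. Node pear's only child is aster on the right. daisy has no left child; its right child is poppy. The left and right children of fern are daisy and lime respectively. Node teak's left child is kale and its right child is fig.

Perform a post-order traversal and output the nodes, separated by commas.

iris, poppy, daisy, lime, fern, rose, fir, reed, kale, fig, teak, ivy, aster, pear, hop, elm, tulip, lily

Post-order visits the left subtree, then the right subtree, then the node.
At lily: go left to iris.
  iris is a leaf — visit iris.
At lily: go right to tulip.
  At tulip: go left to fern.
    At fern: go left to daisy.
      At daisy: no left child.
      At daisy: go right to poppy.
        poppy is a leaf — visit poppy.
      Visit daisy.
    At fern: go right to lime.
      lime is a leaf — visit lime.
    Visit fern.
  At tulip: go right to elm.
    At elm: go left to ivy.
      At ivy: go left to rose.
        rose is a leaf — visit rose.
      At ivy: go right to teak.
        At teak: go left to kale.
          At kale: go left to reed.
            At reed: go left to fir.
              fir is a leaf — visit fir.
            At reed: no right child.
            Visit reed.
          At kale: no right child.
          Visit kale.
        At teak: go right to fig.
          fig is a leaf — visit fig.
        Visit teak.
      Visit ivy.
    At elm: go right to hop.
      At hop: no left child.
      At hop: go right to pear.
        At pear: no left child.
        At pear: go right to aster.
          aster is a leaf — visit aster.
        Visit pear.
      Visit hop.
    Visit elm.
  Visit tulip.
Visit lily.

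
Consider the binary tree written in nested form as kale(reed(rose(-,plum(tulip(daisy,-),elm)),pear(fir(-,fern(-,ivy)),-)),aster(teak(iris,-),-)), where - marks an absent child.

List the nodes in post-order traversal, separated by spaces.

Post-order visits the left subtree, then the right subtree, then the node.
At kale: go left to reed.
  At reed: go left to rose.
    At rose: no left child.
    At rose: go right to plum.
      At plum: go left to tulip.
        At tulip: go left to daisy.
          daisy is a leaf — visit daisy.
        At tulip: no right child.
        Visit tulip.
      At plum: go right to elm.
        elm is a leaf — visit elm.
      Visit plum.
    Visit rose.
  At reed: go right to pear.
    At pear: go left to fir.
      At fir: no left child.
      At fir: go right to fern.
        At fern: no left child.
        At fern: go right to ivy.
          ivy is a leaf — visit ivy.
        Visit fern.
      Visit fir.
    At pear: no right child.
    Visit pear.
  Visit reed.
At kale: go right to aster.
  At aster: go left to teak.
    At teak: go left to iris.
      iris is a leaf — visit iris.
    At teak: no right child.
    Visit teak.
  At aster: no right child.
  Visit aster.
Visit kale.

daisy tulip elm plum rose ivy fern fir pear reed iris teak aster kale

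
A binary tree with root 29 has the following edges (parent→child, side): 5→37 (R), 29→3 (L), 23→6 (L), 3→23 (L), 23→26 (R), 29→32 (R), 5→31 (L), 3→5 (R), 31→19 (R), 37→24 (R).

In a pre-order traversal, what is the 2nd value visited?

Pre-order visits the node, then its left subtree, then its right subtree.
Visit 29.
At 29: go left to 3.
  Visit 3.
  At 3: go left to 23.
    Visit 23.
    At 23: go left to 6.
      6 is a leaf — visit 6.
    At 23: go right to 26.
      26 is a leaf — visit 26.
  At 3: go right to 5.
    Visit 5.
    At 5: go left to 31.
      Visit 31.
      At 31: no left child.
      At 31: go right to 19.
        19 is a leaf — visit 19.
    At 5: go right to 37.
      Visit 37.
      At 37: no left child.
      At 37: go right to 24.
        24 is a leaf — visit 24.
At 29: go right to 32.
  32 is a leaf — visit 32.
Full pre-order sequence: 29, 3, 23, 6, 26, 5, 31, 19, 37, 24, 32.

3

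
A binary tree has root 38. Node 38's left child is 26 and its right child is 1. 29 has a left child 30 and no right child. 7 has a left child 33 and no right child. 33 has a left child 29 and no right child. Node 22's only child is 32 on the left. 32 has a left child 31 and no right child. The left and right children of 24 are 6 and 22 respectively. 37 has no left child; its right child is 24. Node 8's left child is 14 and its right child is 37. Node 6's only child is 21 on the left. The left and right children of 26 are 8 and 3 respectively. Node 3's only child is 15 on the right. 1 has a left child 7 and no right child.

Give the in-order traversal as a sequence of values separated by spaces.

14 8 37 21 6 24 31 32 22 26 3 15 38 30 29 33 7 1

In-order visits the left subtree, then the node, then the right subtree.
At 38: go left to 26.
  At 26: go left to 8.
    At 8: go left to 14.
      14 is a leaf — visit 14.
    Visit 8.
    At 8: go right to 37.
      At 37: no left child.
      Visit 37.
      At 37: go right to 24.
        At 24: go left to 6.
          At 6: go left to 21.
            21 is a leaf — visit 21.
          Visit 6.
          At 6: no right child.
        Visit 24.
        At 24: go right to 22.
          At 22: go left to 32.
            At 32: go left to 31.
              31 is a leaf — visit 31.
            Visit 32.
            At 32: no right child.
          Visit 22.
          At 22: no right child.
  Visit 26.
  At 26: go right to 3.
    At 3: no left child.
    Visit 3.
    At 3: go right to 15.
      15 is a leaf — visit 15.
Visit 38.
At 38: go right to 1.
  At 1: go left to 7.
    At 7: go left to 33.
      At 33: go left to 29.
        At 29: go left to 30.
          30 is a leaf — visit 30.
        Visit 29.
        At 29: no right child.
      Visit 33.
      At 33: no right child.
    Visit 7.
    At 7: no right child.
  Visit 1.
  At 1: no right child.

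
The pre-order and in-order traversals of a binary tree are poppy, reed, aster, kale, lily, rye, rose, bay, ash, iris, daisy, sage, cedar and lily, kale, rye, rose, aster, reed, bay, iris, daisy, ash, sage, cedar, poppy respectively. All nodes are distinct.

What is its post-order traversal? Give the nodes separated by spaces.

lily rose rye kale aster daisy iris cedar sage ash bay reed poppy

The first element of pre-order is the root; it splits in-order into left and right subtrees.
Root poppy: left subtree has 12 nodes {lily, kale, rye, rose, aster, reed, bay, iris, daisy, ash, sage, cedar}, right has 0 { }.
  Root reed: left subtree has 5 nodes {lily, kale, rye, rose, aster}, right has 6 {bay, iris, daisy, ash, sage, cedar}.
    Root aster: left subtree has 4 nodes {lily, kale, rye, rose}, right has 0 { }.
      Root kale: left subtree has 1 node {lily}, right has 2 {rye, rose}.
        Root rye: left subtree has 0 nodes { }, right has 1 {rose}.
    Root bay: left subtree has 0 nodes { }, right has 5 {iris, daisy, ash, sage, cedar}.
      Root ash: left subtree has 2 nodes {iris, daisy}, right has 2 {sage, cedar}.
        Root iris: left subtree has 0 nodes { }, right has 1 {daisy}.
        Root sage: left subtree has 0 nodes { }, right has 1 {cedar}.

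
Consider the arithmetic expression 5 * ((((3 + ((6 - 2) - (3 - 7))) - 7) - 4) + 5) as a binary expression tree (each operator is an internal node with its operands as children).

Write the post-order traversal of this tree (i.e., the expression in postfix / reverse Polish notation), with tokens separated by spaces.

5 3 6 2 - 3 7 - - + 7 - 4 - 5 + *

Post-order on an expression tree gives postfix notation: for each operator, emit left operand, right operand, then the operator.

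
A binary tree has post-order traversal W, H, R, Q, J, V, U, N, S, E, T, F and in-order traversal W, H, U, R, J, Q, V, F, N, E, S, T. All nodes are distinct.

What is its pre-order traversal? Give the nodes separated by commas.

F, U, H, W, V, J, R, Q, T, E, N, S

The last element of post-order is the root; it splits in-order into left and right subtrees.
Root F: left subtree has 7 nodes {W, H, U, R, J, Q, V}, right has 4 {N, E, S, T}.
  Root U: left subtree has 2 nodes {W, H}, right has 4 {R, J, Q, V}.
    Root H: left subtree has 1 node {W}, right has 0 { }.
    Root V: left subtree has 3 nodes {R, J, Q}, right has 0 { }.
      Root J: left subtree has 1 node {R}, right has 1 {Q}.
  Root T: left subtree has 3 nodes {N, E, S}, right has 0 { }.
    Root E: left subtree has 1 node {N}, right has 1 {S}.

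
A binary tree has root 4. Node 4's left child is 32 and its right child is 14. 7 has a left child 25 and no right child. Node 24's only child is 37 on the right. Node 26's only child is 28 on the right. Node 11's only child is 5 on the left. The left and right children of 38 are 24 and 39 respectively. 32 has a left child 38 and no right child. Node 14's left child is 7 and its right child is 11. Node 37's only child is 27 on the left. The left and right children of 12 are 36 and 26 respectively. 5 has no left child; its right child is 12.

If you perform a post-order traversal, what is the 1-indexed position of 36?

Post-order visits the left subtree, then the right subtree, then the node.
At 4: go left to 32.
  At 32: go left to 38.
    At 38: go left to 24.
      At 24: no left child.
      At 24: go right to 37.
        At 37: go left to 27.
          27 is a leaf — visit 27.
        At 37: no right child.
        Visit 37.
      Visit 24.
    At 38: go right to 39.
      39 is a leaf — visit 39.
    Visit 38.
  At 32: no right child.
  Visit 32.
At 4: go right to 14.
  At 14: go left to 7.
    At 7: go left to 25.
      25 is a leaf — visit 25.
    At 7: no right child.
    Visit 7.
  At 14: go right to 11.
    At 11: go left to 5.
      At 5: no left child.
      At 5: go right to 12.
        At 12: go left to 36.
          36 is a leaf — visit 36.
        At 12: go right to 26.
          At 26: no left child.
          At 26: go right to 28.
            28 is a leaf — visit 28.
          Visit 26.
        Visit 12.
      Visit 5.
    At 11: no right child.
    Visit 11.
  Visit 14.
Visit 4.
Full post-order sequence: 27, 37, 24, 39, 38, 32, 25, 7, 36, 28, 26, 12, 5, 11, 14, 4.

9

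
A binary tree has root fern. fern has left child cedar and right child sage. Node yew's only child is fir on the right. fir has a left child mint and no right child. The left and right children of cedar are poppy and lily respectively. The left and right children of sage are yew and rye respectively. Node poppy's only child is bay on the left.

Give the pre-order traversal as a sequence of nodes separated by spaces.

Pre-order visits the node, then its left subtree, then its right subtree.
Visit fern.
At fern: go left to cedar.
  Visit cedar.
  At cedar: go left to poppy.
    Visit poppy.
    At poppy: go left to bay.
      bay is a leaf — visit bay.
    At poppy: no right child.
  At cedar: go right to lily.
    lily is a leaf — visit lily.
At fern: go right to sage.
  Visit sage.
  At sage: go left to yew.
    Visit yew.
    At yew: no left child.
    At yew: go right to fir.
      Visit fir.
      At fir: go left to mint.
        mint is a leaf — visit mint.
      At fir: no right child.
  At sage: go right to rye.
    rye is a leaf — visit rye.

fern cedar poppy bay lily sage yew fir mint rye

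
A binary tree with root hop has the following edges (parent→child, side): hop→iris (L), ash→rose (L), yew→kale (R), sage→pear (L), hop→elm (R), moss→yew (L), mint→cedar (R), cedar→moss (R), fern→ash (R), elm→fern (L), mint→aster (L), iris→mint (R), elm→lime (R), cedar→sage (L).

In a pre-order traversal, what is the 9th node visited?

yew

Pre-order visits the node, then its left subtree, then its right subtree.
Visit hop.
At hop: go left to iris.
  Visit iris.
  At iris: no left child.
  At iris: go right to mint.
    Visit mint.
    At mint: go left to aster.
      aster is a leaf — visit aster.
    At mint: go right to cedar.
      Visit cedar.
      At cedar: go left to sage.
        Visit sage.
        At sage: go left to pear.
          pear is a leaf — visit pear.
        At sage: no right child.
      At cedar: go right to moss.
        Visit moss.
        At moss: go left to yew.
          Visit yew.
          At yew: no left child.
          At yew: go right to kale.
            kale is a leaf — visit kale.
        At moss: no right child.
At hop: go right to elm.
  Visit elm.
  At elm: go left to fern.
    Visit fern.
    At fern: no left child.
    At fern: go right to ash.
      Visit ash.
      At ash: go left to rose.
        rose is a leaf — visit rose.
      At ash: no right child.
  At elm: go right to lime.
    lime is a leaf — visit lime.
Full pre-order sequence: hop, iris, mint, aster, cedar, sage, pear, moss, yew, kale, elm, fern, ash, rose, lime.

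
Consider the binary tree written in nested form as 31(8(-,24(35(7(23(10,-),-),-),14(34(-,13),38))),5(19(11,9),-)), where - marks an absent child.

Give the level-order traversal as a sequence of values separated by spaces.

Level-order visits nodes level by level from the root, left to right within each level.
Level 0: 31
Level 1: 8, 5
Level 2: 24, 19
Level 3: 35, 14, 11, 9
Level 4: 7, 34, 38
Level 5: 23, 13
Level 6: 10

31 8 5 24 19 35 14 11 9 7 34 38 23 13 10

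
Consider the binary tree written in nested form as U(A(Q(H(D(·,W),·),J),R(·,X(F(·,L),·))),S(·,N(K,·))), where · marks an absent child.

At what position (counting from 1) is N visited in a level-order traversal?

6

Level-order visits nodes level by level from the root, left to right within each level.
Level 0: U
Level 1: A, S
Level 2: Q, R, N
Level 3: H, J, X, K
Level 4: D, F
Level 5: W, L
Full level-order sequence: U, A, S, Q, R, N, H, J, X, K, D, F, W, L.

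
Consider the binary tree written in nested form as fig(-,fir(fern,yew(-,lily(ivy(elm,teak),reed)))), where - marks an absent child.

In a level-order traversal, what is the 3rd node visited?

Level-order visits nodes level by level from the root, left to right within each level.
Level 0: fig
Level 1: fir
Level 2: fern, yew
Level 3: lily
Level 4: ivy, reed
Level 5: elm, teak
Full level-order sequence: fig, fir, fern, yew, lily, ivy, reed, elm, teak.

fern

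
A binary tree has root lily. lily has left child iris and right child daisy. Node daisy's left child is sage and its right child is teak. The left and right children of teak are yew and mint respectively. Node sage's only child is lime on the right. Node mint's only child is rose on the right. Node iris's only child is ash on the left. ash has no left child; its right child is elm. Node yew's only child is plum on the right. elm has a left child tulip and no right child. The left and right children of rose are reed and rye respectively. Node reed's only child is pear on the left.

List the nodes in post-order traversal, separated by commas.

tulip, elm, ash, iris, lime, sage, plum, yew, pear, reed, rye, rose, mint, teak, daisy, lily

Post-order visits the left subtree, then the right subtree, then the node.
At lily: go left to iris.
  At iris: go left to ash.
    At ash: no left child.
    At ash: go right to elm.
      At elm: go left to tulip.
        tulip is a leaf — visit tulip.
      At elm: no right child.
      Visit elm.
    Visit ash.
  At iris: no right child.
  Visit iris.
At lily: go right to daisy.
  At daisy: go left to sage.
    At sage: no left child.
    At sage: go right to lime.
      lime is a leaf — visit lime.
    Visit sage.
  At daisy: go right to teak.
    At teak: go left to yew.
      At yew: no left child.
      At yew: go right to plum.
        plum is a leaf — visit plum.
      Visit yew.
    At teak: go right to mint.
      At mint: no left child.
      At mint: go right to rose.
        At rose: go left to reed.
          At reed: go left to pear.
            pear is a leaf — visit pear.
          At reed: no right child.
          Visit reed.
        At rose: go right to rye.
          rye is a leaf — visit rye.
        Visit rose.
      Visit mint.
    Visit teak.
  Visit daisy.
Visit lily.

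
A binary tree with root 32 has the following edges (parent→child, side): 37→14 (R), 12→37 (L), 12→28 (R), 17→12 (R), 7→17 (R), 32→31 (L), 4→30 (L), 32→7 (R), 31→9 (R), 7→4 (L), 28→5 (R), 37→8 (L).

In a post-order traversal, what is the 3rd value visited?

Post-order visits the left subtree, then the right subtree, then the node.
At 32: go left to 31.
  At 31: no left child.
  At 31: go right to 9.
    9 is a leaf — visit 9.
  Visit 31.
At 32: go right to 7.
  At 7: go left to 4.
    At 4: go left to 30.
      30 is a leaf — visit 30.
    At 4: no right child.
    Visit 4.
  At 7: go right to 17.
    At 17: no left child.
    At 17: go right to 12.
      At 12: go left to 37.
        At 37: go left to 8.
          8 is a leaf — visit 8.
        At 37: go right to 14.
          14 is a leaf — visit 14.
        Visit 37.
      At 12: go right to 28.
        At 28: no left child.
        At 28: go right to 5.
          5 is a leaf — visit 5.
        Visit 28.
      Visit 12.
    Visit 17.
  Visit 7.
Visit 32.
Full post-order sequence: 9, 31, 30, 4, 8, 14, 37, 5, 28, 12, 17, 7, 32.

30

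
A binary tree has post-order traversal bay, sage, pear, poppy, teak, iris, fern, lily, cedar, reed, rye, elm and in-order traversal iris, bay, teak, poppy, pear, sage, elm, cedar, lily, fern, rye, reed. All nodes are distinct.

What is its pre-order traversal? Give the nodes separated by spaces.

The last element of post-order is the root; it splits in-order into left and right subtrees.
Root elm: left subtree has 6 nodes {iris, bay, teak, poppy, pear, sage}, right has 5 {cedar, lily, fern, rye, reed}.
  Root iris: left subtree has 0 nodes { }, right has 5 {bay, teak, poppy, pear, sage}.
    Root teak: left subtree has 1 node {bay}, right has 3 {poppy, pear, sage}.
      Root poppy: left subtree has 0 nodes { }, right has 2 {pear, sage}.
        Root pear: left subtree has 0 nodes { }, right has 1 {sage}.
  Root rye: left subtree has 3 nodes {cedar, lily, fern}, right has 1 {reed}.
    Root cedar: left subtree has 0 nodes { }, right has 2 {lily, fern}.
      Root lily: left subtree has 0 nodes { }, right has 1 {fern}.

elm iris teak bay poppy pear sage rye cedar lily fern reed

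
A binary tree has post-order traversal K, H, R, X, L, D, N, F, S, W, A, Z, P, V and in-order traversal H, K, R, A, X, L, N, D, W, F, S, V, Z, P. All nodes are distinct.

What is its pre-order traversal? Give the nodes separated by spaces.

V A R H K W N L X D S F P Z

The last element of post-order is the root; it splits in-order into left and right subtrees.
Root V: left subtree has 11 nodes {H, K, R, A, X, L, N, D, W, F, S}, right has 2 {Z, P}.
  Root A: left subtree has 3 nodes {H, K, R}, right has 7 {X, L, N, D, W, F, S}.
    Root R: left subtree has 2 nodes {H, K}, right has 0 { }.
      Root H: left subtree has 0 nodes { }, right has 1 {K}.
    Root W: left subtree has 4 nodes {X, L, N, D}, right has 2 {F, S}.
      Root N: left subtree has 2 nodes {X, L}, right has 1 {D}.
        Root L: left subtree has 1 node {X}, right has 0 { }.
      Root S: left subtree has 1 node {F}, right has 0 { }.
  Root P: left subtree has 1 node {Z}, right has 0 { }.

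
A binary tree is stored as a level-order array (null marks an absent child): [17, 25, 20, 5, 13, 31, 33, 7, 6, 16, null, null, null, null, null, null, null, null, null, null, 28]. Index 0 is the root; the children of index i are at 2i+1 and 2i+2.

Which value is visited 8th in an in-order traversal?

17

In-order visits the left subtree, then the node, then the right subtree.
At 17: go left to 25.
  At 25: go left to 5.
    At 5: go left to 7.
      7 is a leaf — visit 7.
    Visit 5.
    At 5: go right to 6.
      6 is a leaf — visit 6.
  Visit 25.
  At 25: go right to 13.
    At 13: go left to 16.
      At 16: no left child.
      Visit 16.
      At 16: go right to 28.
        28 is a leaf — visit 28.
    Visit 13.
    At 13: no right child.
Visit 17.
At 17: go right to 20.
  At 20: go left to 31.
    31 is a leaf — visit 31.
  Visit 20.
  At 20: go right to 33.
    33 is a leaf — visit 33.
Full in-order sequence: 7, 5, 6, 25, 16, 28, 13, 17, 31, 20, 33.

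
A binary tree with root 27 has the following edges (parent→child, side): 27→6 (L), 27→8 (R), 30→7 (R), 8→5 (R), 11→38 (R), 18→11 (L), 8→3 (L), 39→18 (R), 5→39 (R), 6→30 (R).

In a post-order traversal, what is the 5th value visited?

Post-order visits the left subtree, then the right subtree, then the node.
At 27: go left to 6.
  At 6: no left child.
  At 6: go right to 30.
    At 30: no left child.
    At 30: go right to 7.
      7 is a leaf — visit 7.
    Visit 30.
  Visit 6.
At 27: go right to 8.
  At 8: go left to 3.
    3 is a leaf — visit 3.
  At 8: go right to 5.
    At 5: no left child.
    At 5: go right to 39.
      At 39: no left child.
      At 39: go right to 18.
        At 18: go left to 11.
          At 11: no left child.
          At 11: go right to 38.
            38 is a leaf — visit 38.
          Visit 11.
        At 18: no right child.
        Visit 18.
      Visit 39.
    Visit 5.
  Visit 8.
Visit 27.
Full post-order sequence: 7, 30, 6, 3, 38, 11, 18, 39, 5, 8, 27.

38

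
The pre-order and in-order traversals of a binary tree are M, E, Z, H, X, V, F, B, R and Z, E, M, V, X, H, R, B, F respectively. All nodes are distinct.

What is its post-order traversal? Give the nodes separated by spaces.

The first element of pre-order is the root; it splits in-order into left and right subtrees.
Root M: left subtree has 2 nodes {Z, E}, right has 6 {V, X, H, R, B, F}.
  Root E: left subtree has 1 node {Z}, right has 0 { }.
  Root H: left subtree has 2 nodes {V, X}, right has 3 {R, B, F}.
    Root X: left subtree has 1 node {V}, right has 0 { }.
    Root F: left subtree has 2 nodes {R, B}, right has 0 { }.
      Root B: left subtree has 1 node {R}, right has 0 { }.

Z E V X R B F H M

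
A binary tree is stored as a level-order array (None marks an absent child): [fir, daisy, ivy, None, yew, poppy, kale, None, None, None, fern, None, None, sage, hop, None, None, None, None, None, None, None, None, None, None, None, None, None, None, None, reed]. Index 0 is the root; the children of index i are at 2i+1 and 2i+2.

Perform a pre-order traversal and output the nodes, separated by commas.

fir, daisy, yew, fern, ivy, poppy, kale, sage, hop, reed

Pre-order visits the node, then its left subtree, then its right subtree.
Visit fir.
At fir: go left to daisy.
  Visit daisy.
  At daisy: no left child.
  At daisy: go right to yew.
    Visit yew.
    At yew: no left child.
    At yew: go right to fern.
      fern is a leaf — visit fern.
At fir: go right to ivy.
  Visit ivy.
  At ivy: go left to poppy.
    poppy is a leaf — visit poppy.
  At ivy: go right to kale.
    Visit kale.
    At kale: go left to sage.
      sage is a leaf — visit sage.
    At kale: go right to hop.
      Visit hop.
      At hop: no left child.
      At hop: go right to reed.
        reed is a leaf — visit reed.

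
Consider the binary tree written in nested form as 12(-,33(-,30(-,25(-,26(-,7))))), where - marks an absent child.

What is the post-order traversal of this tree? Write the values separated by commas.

Post-order visits the left subtree, then the right subtree, then the node.
At 12: no left child.
At 12: go right to 33.
  At 33: no left child.
  At 33: go right to 30.
    At 30: no left child.
    At 30: go right to 25.
      At 25: no left child.
      At 25: go right to 26.
        At 26: no left child.
        At 26: go right to 7.
          7 is a leaf — visit 7.
        Visit 26.
      Visit 25.
    Visit 30.
  Visit 33.
Visit 12.

7, 26, 25, 30, 33, 12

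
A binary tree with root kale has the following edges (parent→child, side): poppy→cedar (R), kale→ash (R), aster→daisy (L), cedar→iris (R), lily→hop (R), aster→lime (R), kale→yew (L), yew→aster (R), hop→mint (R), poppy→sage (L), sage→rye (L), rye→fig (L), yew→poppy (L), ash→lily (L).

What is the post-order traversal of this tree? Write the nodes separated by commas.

fig, rye, sage, iris, cedar, poppy, daisy, lime, aster, yew, mint, hop, lily, ash, kale

Post-order visits the left subtree, then the right subtree, then the node.
At kale: go left to yew.
  At yew: go left to poppy.
    At poppy: go left to sage.
      At sage: go left to rye.
        At rye: go left to fig.
          fig is a leaf — visit fig.
        At rye: no right child.
        Visit rye.
      At sage: no right child.
      Visit sage.
    At poppy: go right to cedar.
      At cedar: no left child.
      At cedar: go right to iris.
        iris is a leaf — visit iris.
      Visit cedar.
    Visit poppy.
  At yew: go right to aster.
    At aster: go left to daisy.
      daisy is a leaf — visit daisy.
    At aster: go right to lime.
      lime is a leaf — visit lime.
    Visit aster.
  Visit yew.
At kale: go right to ash.
  At ash: go left to lily.
    At lily: no left child.
    At lily: go right to hop.
      At hop: no left child.
      At hop: go right to mint.
        mint is a leaf — visit mint.
      Visit hop.
    Visit lily.
  At ash: no right child.
  Visit ash.
Visit kale.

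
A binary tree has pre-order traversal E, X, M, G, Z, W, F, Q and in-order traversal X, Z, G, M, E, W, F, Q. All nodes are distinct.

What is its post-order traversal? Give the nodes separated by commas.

The first element of pre-order is the root; it splits in-order into left and right subtrees.
Root E: left subtree has 4 nodes {X, Z, G, M}, right has 3 {W, F, Q}.
  Root X: left subtree has 0 nodes { }, right has 3 {Z, G, M}.
    Root M: left subtree has 2 nodes {Z, G}, right has 0 { }.
      Root G: left subtree has 1 node {Z}, right has 0 { }.
  Root W: left subtree has 0 nodes { }, right has 2 {F, Q}.
    Root F: left subtree has 0 nodes { }, right has 1 {Q}.

Z, G, M, X, Q, F, W, E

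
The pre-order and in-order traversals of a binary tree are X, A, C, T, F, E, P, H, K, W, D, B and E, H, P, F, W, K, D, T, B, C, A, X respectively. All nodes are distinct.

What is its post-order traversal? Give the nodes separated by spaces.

The first element of pre-order is the root; it splits in-order into left and right subtrees.
Root X: left subtree has 11 nodes {E, H, P, F, W, K, D, T, B, C, A}, right has 0 { }.
  Root A: left subtree has 10 nodes {E, H, P, F, W, K, D, T, B, C}, right has 0 { }.
    Root C: left subtree has 9 nodes {E, H, P, F, W, K, D, T, B}, right has 0 { }.
      Root T: left subtree has 7 nodes {E, H, P, F, W, K, D}, right has 1 {B}.
        Root F: left subtree has 3 nodes {E, H, P}, right has 3 {W, K, D}.
          Root E: left subtree has 0 nodes { }, right has 2 {H, P}.
            Root P: left subtree has 1 node {H}, right has 0 { }.
          Root K: left subtree has 1 node {W}, right has 1 {D}.

H P E W D K F B T C A X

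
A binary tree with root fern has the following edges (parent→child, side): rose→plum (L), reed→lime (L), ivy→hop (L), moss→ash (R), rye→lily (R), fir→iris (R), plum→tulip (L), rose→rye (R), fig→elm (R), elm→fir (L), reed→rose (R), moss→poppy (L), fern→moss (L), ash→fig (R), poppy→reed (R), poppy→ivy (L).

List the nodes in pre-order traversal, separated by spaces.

fern moss poppy ivy hop reed lime rose plum tulip rye lily ash fig elm fir iris

Pre-order visits the node, then its left subtree, then its right subtree.
Visit fern.
At fern: go left to moss.
  Visit moss.
  At moss: go left to poppy.
    Visit poppy.
    At poppy: go left to ivy.
      Visit ivy.
      At ivy: go left to hop.
        hop is a leaf — visit hop.
      At ivy: no right child.
    At poppy: go right to reed.
      Visit reed.
      At reed: go left to lime.
        lime is a leaf — visit lime.
      At reed: go right to rose.
        Visit rose.
        At rose: go left to plum.
          Visit plum.
          At plum: go left to tulip.
            tulip is a leaf — visit tulip.
          At plum: no right child.
        At rose: go right to rye.
          Visit rye.
          At rye: no left child.
          At rye: go right to lily.
            lily is a leaf — visit lily.
  At moss: go right to ash.
    Visit ash.
    At ash: no left child.
    At ash: go right to fig.
      Visit fig.
      At fig: no left child.
      At fig: go right to elm.
        Visit elm.
        At elm: go left to fir.
          Visit fir.
          At fir: no left child.
          At fir: go right to iris.
            iris is a leaf — visit iris.
        At elm: no right child.
At fern: no right child.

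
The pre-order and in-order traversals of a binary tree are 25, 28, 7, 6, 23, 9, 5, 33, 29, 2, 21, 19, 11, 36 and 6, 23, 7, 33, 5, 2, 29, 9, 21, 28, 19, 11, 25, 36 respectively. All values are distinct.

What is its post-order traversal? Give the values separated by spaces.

23 6 33 2 29 5 21 9 7 11 19 28 36 25

The first element of pre-order is the root; it splits in-order into left and right subtrees.
Root 25: left subtree has 12 nodes {6, 23, 7, 33, 5, 2, 29, 9, 21, 28, 19, 11}, right has 1 {36}.
  Root 28: left subtree has 9 nodes {6, 23, 7, 33, 5, 2, 29, 9, 21}, right has 2 {19, 11}.
    Root 7: left subtree has 2 nodes {6, 23}, right has 6 {33, 5, 2, 29, 9, 21}.
      Root 6: left subtree has 0 nodes { }, right has 1 {23}.
      Root 9: left subtree has 4 nodes {33, 5, 2, 29}, right has 1 {21}.
        Root 5: left subtree has 1 node {33}, right has 2 {2, 29}.
          Root 29: left subtree has 1 node {2}, right has 0 { }.
    Root 19: left subtree has 0 nodes { }, right has 1 {11}.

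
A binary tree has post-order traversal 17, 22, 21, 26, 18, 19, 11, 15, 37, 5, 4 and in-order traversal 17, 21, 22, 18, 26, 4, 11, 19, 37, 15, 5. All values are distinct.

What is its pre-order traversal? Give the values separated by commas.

4, 18, 21, 17, 22, 26, 5, 37, 11, 19, 15

The last element of post-order is the root; it splits in-order into left and right subtrees.
Root 4: left subtree has 5 nodes {17, 21, 22, 18, 26}, right has 5 {11, 19, 37, 15, 5}.
  Root 18: left subtree has 3 nodes {17, 21, 22}, right has 1 {26}.
    Root 21: left subtree has 1 node {17}, right has 1 {22}.
  Root 5: left subtree has 4 nodes {11, 19, 37, 15}, right has 0 { }.
    Root 37: left subtree has 2 nodes {11, 19}, right has 1 {15}.
      Root 11: left subtree has 0 nodes { }, right has 1 {19}.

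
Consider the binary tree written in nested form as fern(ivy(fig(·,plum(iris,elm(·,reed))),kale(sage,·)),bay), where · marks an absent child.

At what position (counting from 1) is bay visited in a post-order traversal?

9

Post-order visits the left subtree, then the right subtree, then the node.
At fern: go left to ivy.
  At ivy: go left to fig.
    At fig: no left child.
    At fig: go right to plum.
      At plum: go left to iris.
        iris is a leaf — visit iris.
      At plum: go right to elm.
        At elm: no left child.
        At elm: go right to reed.
          reed is a leaf — visit reed.
        Visit elm.
      Visit plum.
    Visit fig.
  At ivy: go right to kale.
    At kale: go left to sage.
      sage is a leaf — visit sage.
    At kale: no right child.
    Visit kale.
  Visit ivy.
At fern: go right to bay.
  bay is a leaf — visit bay.
Visit fern.
Full post-order sequence: iris, reed, elm, plum, fig, sage, kale, ivy, bay, fern.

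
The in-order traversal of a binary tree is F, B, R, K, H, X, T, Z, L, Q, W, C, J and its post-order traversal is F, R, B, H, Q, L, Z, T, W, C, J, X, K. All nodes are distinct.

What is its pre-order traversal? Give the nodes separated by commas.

The last element of post-order is the root; it splits in-order into left and right subtrees.
Root K: left subtree has 3 nodes {F, B, R}, right has 9 {H, X, T, Z, L, Q, W, C, J}.
  Root B: left subtree has 1 node {F}, right has 1 {R}.
  Root X: left subtree has 1 node {H}, right has 7 {T, Z, L, Q, W, C, J}.
    Root J: left subtree has 6 nodes {T, Z, L, Q, W, C}, right has 0 { }.
      Root C: left subtree has 5 nodes {T, Z, L, Q, W}, right has 0 { }.
        Root W: left subtree has 4 nodes {T, Z, L, Q}, right has 0 { }.
          Root T: left subtree has 0 nodes { }, right has 3 {Z, L, Q}.
            Root Z: left subtree has 0 nodes { }, right has 2 {L, Q}.
              Root L: left subtree has 0 nodes { }, right has 1 {Q}.

K, B, F, R, X, H, J, C, W, T, Z, L, Q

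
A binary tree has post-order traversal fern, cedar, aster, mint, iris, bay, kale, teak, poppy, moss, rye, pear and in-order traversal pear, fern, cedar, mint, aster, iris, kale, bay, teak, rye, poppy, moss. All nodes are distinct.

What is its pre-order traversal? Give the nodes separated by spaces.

The last element of post-order is the root; it splits in-order into left and right subtrees.
Root pear: left subtree has 0 nodes { }, right has 11 {fern, cedar, mint, aster, iris, kale, bay, teak, rye, poppy, moss}.
  Root rye: left subtree has 8 nodes {fern, cedar, mint, aster, iris, kale, bay, teak}, right has 2 {poppy, moss}.
    Root teak: left subtree has 7 nodes {fern, cedar, mint, aster, iris, kale, bay}, right has 0 { }.
      Root kale: left subtree has 5 nodes {fern, cedar, mint, aster, iris}, right has 1 {bay}.
        Root iris: left subtree has 4 nodes {fern, cedar, mint, aster}, right has 0 { }.
          Root mint: left subtree has 2 nodes {fern, cedar}, right has 1 {aster}.
            Root cedar: left subtree has 1 node {fern}, right has 0 { }.
    Root moss: left subtree has 1 node {poppy}, right has 0 { }.

pear rye teak kale iris mint cedar fern aster bay moss poppy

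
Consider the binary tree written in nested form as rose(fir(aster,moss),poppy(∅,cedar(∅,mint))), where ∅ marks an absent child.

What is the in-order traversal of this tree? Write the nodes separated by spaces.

In-order visits the left subtree, then the node, then the right subtree.
At rose: go left to fir.
  At fir: go left to aster.
    aster is a leaf — visit aster.
  Visit fir.
  At fir: go right to moss.
    moss is a leaf — visit moss.
Visit rose.
At rose: go right to poppy.
  At poppy: no left child.
  Visit poppy.
  At poppy: go right to cedar.
    At cedar: no left child.
    Visit cedar.
    At cedar: go right to mint.
      mint is a leaf — visit mint.

aster fir moss rose poppy cedar mint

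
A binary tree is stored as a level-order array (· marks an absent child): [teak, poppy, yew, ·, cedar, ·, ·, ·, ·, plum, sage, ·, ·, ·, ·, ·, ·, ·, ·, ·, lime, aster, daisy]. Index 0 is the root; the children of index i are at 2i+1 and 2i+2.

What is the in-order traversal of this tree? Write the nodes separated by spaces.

poppy plum lime cedar aster sage daisy teak yew

In-order visits the left subtree, then the node, then the right subtree.
At teak: go left to poppy.
  At poppy: no left child.
  Visit poppy.
  At poppy: go right to cedar.
    At cedar: go left to plum.
      At plum: no left child.
      Visit plum.
      At plum: go right to lime.
        lime is a leaf — visit lime.
    Visit cedar.
    At cedar: go right to sage.
      At sage: go left to aster.
        aster is a leaf — visit aster.
      Visit sage.
      At sage: go right to daisy.
        daisy is a leaf — visit daisy.
Visit teak.
At teak: go right to yew.
  yew is a leaf — visit yew.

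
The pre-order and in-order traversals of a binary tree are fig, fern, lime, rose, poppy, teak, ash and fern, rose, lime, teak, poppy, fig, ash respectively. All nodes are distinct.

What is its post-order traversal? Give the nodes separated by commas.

rose, teak, poppy, lime, fern, ash, fig

The first element of pre-order is the root; it splits in-order into left and right subtrees.
Root fig: left subtree has 5 nodes {fern, rose, lime, teak, poppy}, right has 1 {ash}.
  Root fern: left subtree has 0 nodes { }, right has 4 {rose, lime, teak, poppy}.
    Root lime: left subtree has 1 node {rose}, right has 2 {teak, poppy}.
      Root poppy: left subtree has 1 node {teak}, right has 0 { }.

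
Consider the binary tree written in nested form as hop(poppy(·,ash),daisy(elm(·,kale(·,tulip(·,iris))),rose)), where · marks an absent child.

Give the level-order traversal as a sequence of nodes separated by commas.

Level-order visits nodes level by level from the root, left to right within each level.
Level 0: hop
Level 1: poppy, daisy
Level 2: ash, elm, rose
Level 3: kale
Level 4: tulip
Level 5: iris

hop, poppy, daisy, ash, elm, rose, kale, tulip, iris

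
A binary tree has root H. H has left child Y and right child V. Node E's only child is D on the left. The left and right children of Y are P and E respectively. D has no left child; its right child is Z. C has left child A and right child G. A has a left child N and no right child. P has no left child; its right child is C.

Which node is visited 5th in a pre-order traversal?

A

Pre-order visits the node, then its left subtree, then its right subtree.
Visit H.
At H: go left to Y.
  Visit Y.
  At Y: go left to P.
    Visit P.
    At P: no left child.
    At P: go right to C.
      Visit C.
      At C: go left to A.
        Visit A.
        At A: go left to N.
          N is a leaf — visit N.
        At A: no right child.
      At C: go right to G.
        G is a leaf — visit G.
  At Y: go right to E.
    Visit E.
    At E: go left to D.
      Visit D.
      At D: no left child.
      At D: go right to Z.
        Z is a leaf — visit Z.
    At E: no right child.
At H: go right to V.
  V is a leaf — visit V.
Full pre-order sequence: H, Y, P, C, A, N, G, E, D, Z, V.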